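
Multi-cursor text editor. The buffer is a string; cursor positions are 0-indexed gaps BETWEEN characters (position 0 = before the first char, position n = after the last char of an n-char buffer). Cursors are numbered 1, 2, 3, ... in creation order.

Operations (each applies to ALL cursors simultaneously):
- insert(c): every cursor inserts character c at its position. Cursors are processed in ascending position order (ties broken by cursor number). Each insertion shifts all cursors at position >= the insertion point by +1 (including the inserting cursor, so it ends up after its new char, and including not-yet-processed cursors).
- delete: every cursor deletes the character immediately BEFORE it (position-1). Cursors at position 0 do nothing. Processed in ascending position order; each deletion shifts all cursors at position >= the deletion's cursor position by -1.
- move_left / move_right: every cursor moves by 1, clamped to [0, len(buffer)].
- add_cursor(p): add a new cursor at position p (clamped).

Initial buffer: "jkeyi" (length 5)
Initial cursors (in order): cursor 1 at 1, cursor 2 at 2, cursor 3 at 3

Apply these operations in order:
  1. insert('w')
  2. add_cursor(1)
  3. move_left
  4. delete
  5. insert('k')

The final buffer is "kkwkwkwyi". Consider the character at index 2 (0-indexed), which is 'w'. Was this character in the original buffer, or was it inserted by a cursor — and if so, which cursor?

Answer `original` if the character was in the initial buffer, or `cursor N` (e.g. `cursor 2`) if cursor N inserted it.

Answer: cursor 1

Derivation:
After op 1 (insert('w')): buffer="jwkwewyi" (len 8), cursors c1@2 c2@4 c3@6, authorship .1.2.3..
After op 2 (add_cursor(1)): buffer="jwkwewyi" (len 8), cursors c4@1 c1@2 c2@4 c3@6, authorship .1.2.3..
After op 3 (move_left): buffer="jwkwewyi" (len 8), cursors c4@0 c1@1 c2@3 c3@5, authorship .1.2.3..
After op 4 (delete): buffer="wwwyi" (len 5), cursors c1@0 c4@0 c2@1 c3@2, authorship 123..
After op 5 (insert('k')): buffer="kkwkwkwyi" (len 9), cursors c1@2 c4@2 c2@4 c3@6, authorship 1412233..
Authorship (.=original, N=cursor N): 1 4 1 2 2 3 3 . .
Index 2: author = 1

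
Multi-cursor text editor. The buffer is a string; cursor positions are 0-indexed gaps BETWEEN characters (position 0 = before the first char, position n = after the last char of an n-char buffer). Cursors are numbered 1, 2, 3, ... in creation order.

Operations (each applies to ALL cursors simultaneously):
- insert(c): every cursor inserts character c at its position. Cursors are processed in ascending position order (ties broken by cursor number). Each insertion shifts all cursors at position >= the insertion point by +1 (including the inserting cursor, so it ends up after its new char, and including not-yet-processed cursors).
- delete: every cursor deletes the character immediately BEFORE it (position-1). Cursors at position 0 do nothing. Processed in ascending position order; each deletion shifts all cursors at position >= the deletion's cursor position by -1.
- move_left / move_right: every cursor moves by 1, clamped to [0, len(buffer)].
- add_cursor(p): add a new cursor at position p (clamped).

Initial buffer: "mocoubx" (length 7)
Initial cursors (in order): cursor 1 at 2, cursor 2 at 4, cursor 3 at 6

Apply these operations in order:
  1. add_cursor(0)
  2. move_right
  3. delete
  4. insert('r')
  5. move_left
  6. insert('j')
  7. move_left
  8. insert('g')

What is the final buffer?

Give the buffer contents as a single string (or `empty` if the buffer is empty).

Answer: gjrogjrogjrbgjr

Derivation:
After op 1 (add_cursor(0)): buffer="mocoubx" (len 7), cursors c4@0 c1@2 c2@4 c3@6, authorship .......
After op 2 (move_right): buffer="mocoubx" (len 7), cursors c4@1 c1@3 c2@5 c3@7, authorship .......
After op 3 (delete): buffer="oob" (len 3), cursors c4@0 c1@1 c2@2 c3@3, authorship ...
After op 4 (insert('r')): buffer="rororbr" (len 7), cursors c4@1 c1@3 c2@5 c3@7, authorship 4.1.2.3
After op 5 (move_left): buffer="rororbr" (len 7), cursors c4@0 c1@2 c2@4 c3@6, authorship 4.1.2.3
After op 6 (insert('j')): buffer="jrojrojrbjr" (len 11), cursors c4@1 c1@4 c2@7 c3@10, authorship 44.11.22.33
After op 7 (move_left): buffer="jrojrojrbjr" (len 11), cursors c4@0 c1@3 c2@6 c3@9, authorship 44.11.22.33
After op 8 (insert('g')): buffer="gjrogjrogjrbgjr" (len 15), cursors c4@1 c1@5 c2@9 c3@13, authorship 444.111.222.333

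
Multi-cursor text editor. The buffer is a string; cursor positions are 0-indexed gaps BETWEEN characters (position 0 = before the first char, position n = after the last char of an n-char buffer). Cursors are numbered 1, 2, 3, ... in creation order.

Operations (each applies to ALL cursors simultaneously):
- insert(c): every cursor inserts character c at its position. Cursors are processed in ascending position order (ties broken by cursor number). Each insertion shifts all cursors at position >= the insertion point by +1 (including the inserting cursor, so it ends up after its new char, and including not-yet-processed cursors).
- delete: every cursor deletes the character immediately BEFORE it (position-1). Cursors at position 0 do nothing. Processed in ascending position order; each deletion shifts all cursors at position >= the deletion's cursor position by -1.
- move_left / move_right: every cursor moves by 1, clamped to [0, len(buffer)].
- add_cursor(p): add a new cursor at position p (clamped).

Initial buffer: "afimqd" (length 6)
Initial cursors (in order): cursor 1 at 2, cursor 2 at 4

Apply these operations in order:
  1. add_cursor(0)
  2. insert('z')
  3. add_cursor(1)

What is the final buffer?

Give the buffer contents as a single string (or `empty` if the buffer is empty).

After op 1 (add_cursor(0)): buffer="afimqd" (len 6), cursors c3@0 c1@2 c2@4, authorship ......
After op 2 (insert('z')): buffer="zafzimzqd" (len 9), cursors c3@1 c1@4 c2@7, authorship 3..1..2..
After op 3 (add_cursor(1)): buffer="zafzimzqd" (len 9), cursors c3@1 c4@1 c1@4 c2@7, authorship 3..1..2..

Answer: zafzimzqd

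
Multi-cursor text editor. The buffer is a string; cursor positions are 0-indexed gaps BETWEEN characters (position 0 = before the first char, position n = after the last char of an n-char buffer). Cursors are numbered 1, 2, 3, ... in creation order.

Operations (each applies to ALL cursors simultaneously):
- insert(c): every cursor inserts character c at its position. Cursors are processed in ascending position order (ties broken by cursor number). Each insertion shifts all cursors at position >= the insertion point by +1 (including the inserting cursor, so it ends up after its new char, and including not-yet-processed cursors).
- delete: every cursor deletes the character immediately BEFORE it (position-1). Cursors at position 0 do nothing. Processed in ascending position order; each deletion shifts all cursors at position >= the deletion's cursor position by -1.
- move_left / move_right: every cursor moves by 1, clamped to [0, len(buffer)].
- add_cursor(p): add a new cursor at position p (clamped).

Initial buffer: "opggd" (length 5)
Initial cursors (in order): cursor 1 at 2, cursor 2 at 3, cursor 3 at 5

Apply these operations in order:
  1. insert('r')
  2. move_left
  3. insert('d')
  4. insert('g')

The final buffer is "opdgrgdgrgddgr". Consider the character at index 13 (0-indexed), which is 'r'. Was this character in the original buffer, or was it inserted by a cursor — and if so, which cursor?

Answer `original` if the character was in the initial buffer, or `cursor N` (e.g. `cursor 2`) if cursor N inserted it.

After op 1 (insert('r')): buffer="oprgrgdr" (len 8), cursors c1@3 c2@5 c3@8, authorship ..1.2..3
After op 2 (move_left): buffer="oprgrgdr" (len 8), cursors c1@2 c2@4 c3@7, authorship ..1.2..3
After op 3 (insert('d')): buffer="opdrgdrgddr" (len 11), cursors c1@3 c2@6 c3@10, authorship ..11.22..33
After op 4 (insert('g')): buffer="opdgrgdgrgddgr" (len 14), cursors c1@4 c2@8 c3@13, authorship ..111.222..333
Authorship (.=original, N=cursor N): . . 1 1 1 . 2 2 2 . . 3 3 3
Index 13: author = 3

Answer: cursor 3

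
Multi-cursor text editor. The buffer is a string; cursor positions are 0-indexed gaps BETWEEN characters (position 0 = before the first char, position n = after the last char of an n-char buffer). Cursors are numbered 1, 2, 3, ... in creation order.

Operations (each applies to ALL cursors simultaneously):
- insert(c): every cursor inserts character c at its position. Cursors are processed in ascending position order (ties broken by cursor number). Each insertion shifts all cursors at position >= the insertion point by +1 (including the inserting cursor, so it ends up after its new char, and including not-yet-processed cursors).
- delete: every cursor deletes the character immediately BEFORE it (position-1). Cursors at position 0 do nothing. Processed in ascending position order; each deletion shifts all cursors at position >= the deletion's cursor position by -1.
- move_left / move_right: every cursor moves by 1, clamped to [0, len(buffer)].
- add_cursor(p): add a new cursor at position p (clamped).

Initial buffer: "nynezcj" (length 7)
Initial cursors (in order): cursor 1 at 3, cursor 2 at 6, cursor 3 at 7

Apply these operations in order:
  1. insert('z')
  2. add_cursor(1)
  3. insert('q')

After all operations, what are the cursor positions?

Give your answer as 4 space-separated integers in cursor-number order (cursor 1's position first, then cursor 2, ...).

After op 1 (insert('z')): buffer="nynzezczjz" (len 10), cursors c1@4 c2@8 c3@10, authorship ...1...2.3
After op 2 (add_cursor(1)): buffer="nynzezczjz" (len 10), cursors c4@1 c1@4 c2@8 c3@10, authorship ...1...2.3
After op 3 (insert('q')): buffer="nqynzqezczqjzq" (len 14), cursors c4@2 c1@6 c2@11 c3@14, authorship .4..11...22.33

Answer: 6 11 14 2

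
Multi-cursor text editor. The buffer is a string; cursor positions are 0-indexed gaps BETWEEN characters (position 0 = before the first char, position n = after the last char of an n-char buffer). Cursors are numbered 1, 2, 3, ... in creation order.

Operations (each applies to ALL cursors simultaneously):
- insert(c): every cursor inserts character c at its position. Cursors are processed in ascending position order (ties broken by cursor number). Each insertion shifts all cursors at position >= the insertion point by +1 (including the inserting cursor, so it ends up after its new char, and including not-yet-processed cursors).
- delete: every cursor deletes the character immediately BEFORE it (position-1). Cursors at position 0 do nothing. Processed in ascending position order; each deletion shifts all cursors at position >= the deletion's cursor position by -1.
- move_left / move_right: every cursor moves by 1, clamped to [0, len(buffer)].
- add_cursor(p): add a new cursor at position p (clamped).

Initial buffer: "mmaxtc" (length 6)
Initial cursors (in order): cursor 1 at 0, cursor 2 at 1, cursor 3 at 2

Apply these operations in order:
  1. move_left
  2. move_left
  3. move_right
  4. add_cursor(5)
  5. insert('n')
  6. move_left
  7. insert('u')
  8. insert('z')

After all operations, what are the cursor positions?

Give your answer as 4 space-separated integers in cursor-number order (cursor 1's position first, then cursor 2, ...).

After op 1 (move_left): buffer="mmaxtc" (len 6), cursors c1@0 c2@0 c3@1, authorship ......
After op 2 (move_left): buffer="mmaxtc" (len 6), cursors c1@0 c2@0 c3@0, authorship ......
After op 3 (move_right): buffer="mmaxtc" (len 6), cursors c1@1 c2@1 c3@1, authorship ......
After op 4 (add_cursor(5)): buffer="mmaxtc" (len 6), cursors c1@1 c2@1 c3@1 c4@5, authorship ......
After op 5 (insert('n')): buffer="mnnnmaxtnc" (len 10), cursors c1@4 c2@4 c3@4 c4@9, authorship .123....4.
After op 6 (move_left): buffer="mnnnmaxtnc" (len 10), cursors c1@3 c2@3 c3@3 c4@8, authorship .123....4.
After op 7 (insert('u')): buffer="mnnuuunmaxtunc" (len 14), cursors c1@6 c2@6 c3@6 c4@12, authorship .121233....44.
After op 8 (insert('z')): buffer="mnnuuuzzznmaxtuznc" (len 18), cursors c1@9 c2@9 c3@9 c4@16, authorship .121231233....444.

Answer: 9 9 9 16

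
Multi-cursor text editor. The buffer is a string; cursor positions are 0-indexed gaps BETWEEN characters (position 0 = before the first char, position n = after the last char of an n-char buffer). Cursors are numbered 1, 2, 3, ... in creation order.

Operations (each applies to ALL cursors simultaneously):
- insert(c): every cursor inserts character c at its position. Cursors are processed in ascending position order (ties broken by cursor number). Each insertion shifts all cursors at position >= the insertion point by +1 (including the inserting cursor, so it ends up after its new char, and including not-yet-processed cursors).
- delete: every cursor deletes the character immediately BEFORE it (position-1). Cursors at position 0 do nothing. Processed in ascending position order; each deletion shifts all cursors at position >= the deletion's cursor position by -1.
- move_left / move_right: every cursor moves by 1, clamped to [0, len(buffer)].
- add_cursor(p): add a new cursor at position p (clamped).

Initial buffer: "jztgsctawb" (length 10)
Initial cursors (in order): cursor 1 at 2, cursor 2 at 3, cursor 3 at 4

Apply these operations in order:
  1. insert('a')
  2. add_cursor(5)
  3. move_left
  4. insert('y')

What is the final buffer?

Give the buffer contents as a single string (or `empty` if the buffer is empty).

After op 1 (insert('a')): buffer="jzatagasctawb" (len 13), cursors c1@3 c2@5 c3@7, authorship ..1.2.3......
After op 2 (add_cursor(5)): buffer="jzatagasctawb" (len 13), cursors c1@3 c2@5 c4@5 c3@7, authorship ..1.2.3......
After op 3 (move_left): buffer="jzatagasctawb" (len 13), cursors c1@2 c2@4 c4@4 c3@6, authorship ..1.2.3......
After op 4 (insert('y')): buffer="jzyatyyagyasctawb" (len 17), cursors c1@3 c2@7 c4@7 c3@10, authorship ..11.242.33......

Answer: jzyatyyagyasctawb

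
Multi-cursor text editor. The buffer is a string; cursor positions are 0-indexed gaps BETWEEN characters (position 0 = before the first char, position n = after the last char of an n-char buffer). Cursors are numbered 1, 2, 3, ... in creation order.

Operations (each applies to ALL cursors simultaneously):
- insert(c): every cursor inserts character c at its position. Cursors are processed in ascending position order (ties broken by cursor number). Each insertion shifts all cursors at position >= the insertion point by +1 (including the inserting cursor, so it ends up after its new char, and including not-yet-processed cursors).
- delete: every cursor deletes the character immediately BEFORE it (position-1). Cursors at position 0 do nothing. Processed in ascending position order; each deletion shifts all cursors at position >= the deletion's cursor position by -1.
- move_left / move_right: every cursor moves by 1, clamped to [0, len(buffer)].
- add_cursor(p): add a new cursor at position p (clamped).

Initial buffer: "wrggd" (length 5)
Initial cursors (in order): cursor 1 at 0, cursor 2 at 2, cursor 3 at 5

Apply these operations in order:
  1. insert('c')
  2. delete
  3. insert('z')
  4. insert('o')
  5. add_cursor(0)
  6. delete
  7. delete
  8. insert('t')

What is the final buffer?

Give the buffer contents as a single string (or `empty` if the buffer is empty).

Answer: ttwrtggdt

Derivation:
After op 1 (insert('c')): buffer="cwrcggdc" (len 8), cursors c1@1 c2@4 c3@8, authorship 1..2...3
After op 2 (delete): buffer="wrggd" (len 5), cursors c1@0 c2@2 c3@5, authorship .....
After op 3 (insert('z')): buffer="zwrzggdz" (len 8), cursors c1@1 c2@4 c3@8, authorship 1..2...3
After op 4 (insert('o')): buffer="zowrzoggdzo" (len 11), cursors c1@2 c2@6 c3@11, authorship 11..22...33
After op 5 (add_cursor(0)): buffer="zowrzoggdzo" (len 11), cursors c4@0 c1@2 c2@6 c3@11, authorship 11..22...33
After op 6 (delete): buffer="zwrzggdz" (len 8), cursors c4@0 c1@1 c2@4 c3@8, authorship 1..2...3
After op 7 (delete): buffer="wrggd" (len 5), cursors c1@0 c4@0 c2@2 c3@5, authorship .....
After op 8 (insert('t')): buffer="ttwrtggdt" (len 9), cursors c1@2 c4@2 c2@5 c3@9, authorship 14..2...3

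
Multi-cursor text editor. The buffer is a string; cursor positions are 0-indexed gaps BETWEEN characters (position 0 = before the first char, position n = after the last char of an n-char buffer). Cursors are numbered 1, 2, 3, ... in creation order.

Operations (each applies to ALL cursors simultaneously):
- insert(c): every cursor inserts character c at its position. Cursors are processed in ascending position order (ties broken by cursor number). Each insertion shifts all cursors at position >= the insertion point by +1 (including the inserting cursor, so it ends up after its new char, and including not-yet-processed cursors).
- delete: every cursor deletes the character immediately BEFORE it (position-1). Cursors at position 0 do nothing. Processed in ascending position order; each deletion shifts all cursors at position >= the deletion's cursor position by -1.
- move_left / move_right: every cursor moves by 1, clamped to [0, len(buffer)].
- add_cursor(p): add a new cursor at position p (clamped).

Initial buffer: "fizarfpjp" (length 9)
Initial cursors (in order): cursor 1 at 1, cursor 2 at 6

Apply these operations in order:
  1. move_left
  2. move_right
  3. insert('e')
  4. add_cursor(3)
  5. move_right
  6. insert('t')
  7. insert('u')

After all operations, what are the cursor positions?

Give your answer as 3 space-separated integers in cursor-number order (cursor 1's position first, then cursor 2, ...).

Answer: 5 15 8

Derivation:
After op 1 (move_left): buffer="fizarfpjp" (len 9), cursors c1@0 c2@5, authorship .........
After op 2 (move_right): buffer="fizarfpjp" (len 9), cursors c1@1 c2@6, authorship .........
After op 3 (insert('e')): buffer="feizarfepjp" (len 11), cursors c1@2 c2@8, authorship .1.....2...
After op 4 (add_cursor(3)): buffer="feizarfepjp" (len 11), cursors c1@2 c3@3 c2@8, authorship .1.....2...
After op 5 (move_right): buffer="feizarfepjp" (len 11), cursors c1@3 c3@4 c2@9, authorship .1.....2...
After op 6 (insert('t')): buffer="feitztarfeptjp" (len 14), cursors c1@4 c3@6 c2@12, authorship .1.1.3...2.2..
After op 7 (insert('u')): buffer="feituztuarfeptujp" (len 17), cursors c1@5 c3@8 c2@15, authorship .1.11.33...2.22..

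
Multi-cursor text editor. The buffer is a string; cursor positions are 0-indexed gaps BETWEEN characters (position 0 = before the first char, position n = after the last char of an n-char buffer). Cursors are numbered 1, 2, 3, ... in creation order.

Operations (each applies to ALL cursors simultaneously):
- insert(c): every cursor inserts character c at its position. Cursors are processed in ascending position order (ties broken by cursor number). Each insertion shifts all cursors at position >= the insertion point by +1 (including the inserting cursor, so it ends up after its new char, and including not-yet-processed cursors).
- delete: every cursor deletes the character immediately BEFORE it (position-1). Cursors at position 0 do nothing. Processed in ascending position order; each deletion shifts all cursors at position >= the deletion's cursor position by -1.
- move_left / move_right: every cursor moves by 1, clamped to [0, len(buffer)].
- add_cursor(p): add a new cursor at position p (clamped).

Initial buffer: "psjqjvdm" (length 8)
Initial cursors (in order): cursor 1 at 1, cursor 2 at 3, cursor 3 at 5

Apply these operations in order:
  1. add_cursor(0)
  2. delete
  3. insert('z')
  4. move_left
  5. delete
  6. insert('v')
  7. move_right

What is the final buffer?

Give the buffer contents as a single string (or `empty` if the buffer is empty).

After op 1 (add_cursor(0)): buffer="psjqjvdm" (len 8), cursors c4@0 c1@1 c2@3 c3@5, authorship ........
After op 2 (delete): buffer="sqvdm" (len 5), cursors c1@0 c4@0 c2@1 c3@2, authorship .....
After op 3 (insert('z')): buffer="zzszqzvdm" (len 9), cursors c1@2 c4@2 c2@4 c3@6, authorship 14.2.3...
After op 4 (move_left): buffer="zzszqzvdm" (len 9), cursors c1@1 c4@1 c2@3 c3@5, authorship 14.2.3...
After op 5 (delete): buffer="zzzvdm" (len 6), cursors c1@0 c4@0 c2@1 c3@2, authorship 423...
After op 6 (insert('v')): buffer="vvzvzvzvdm" (len 10), cursors c1@2 c4@2 c2@4 c3@6, authorship 1442233...
After op 7 (move_right): buffer="vvzvzvzvdm" (len 10), cursors c1@3 c4@3 c2@5 c3@7, authorship 1442233...

Answer: vvzvzvzvdm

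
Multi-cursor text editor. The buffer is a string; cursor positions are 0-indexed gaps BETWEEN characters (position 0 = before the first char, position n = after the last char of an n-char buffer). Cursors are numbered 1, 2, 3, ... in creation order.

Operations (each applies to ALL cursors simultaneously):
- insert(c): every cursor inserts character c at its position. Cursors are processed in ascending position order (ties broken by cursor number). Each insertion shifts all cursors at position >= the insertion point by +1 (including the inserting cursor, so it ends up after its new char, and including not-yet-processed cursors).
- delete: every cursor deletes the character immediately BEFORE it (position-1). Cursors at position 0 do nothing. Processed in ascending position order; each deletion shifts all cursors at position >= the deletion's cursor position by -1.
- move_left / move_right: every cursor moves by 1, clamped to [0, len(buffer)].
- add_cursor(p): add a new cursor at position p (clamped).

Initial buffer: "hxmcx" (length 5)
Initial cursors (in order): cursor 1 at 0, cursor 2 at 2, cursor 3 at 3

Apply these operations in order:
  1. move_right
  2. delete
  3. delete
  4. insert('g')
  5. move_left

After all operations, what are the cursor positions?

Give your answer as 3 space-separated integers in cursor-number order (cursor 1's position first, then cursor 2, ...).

After op 1 (move_right): buffer="hxmcx" (len 5), cursors c1@1 c2@3 c3@4, authorship .....
After op 2 (delete): buffer="xx" (len 2), cursors c1@0 c2@1 c3@1, authorship ..
After op 3 (delete): buffer="x" (len 1), cursors c1@0 c2@0 c3@0, authorship .
After op 4 (insert('g')): buffer="gggx" (len 4), cursors c1@3 c2@3 c3@3, authorship 123.
After op 5 (move_left): buffer="gggx" (len 4), cursors c1@2 c2@2 c3@2, authorship 123.

Answer: 2 2 2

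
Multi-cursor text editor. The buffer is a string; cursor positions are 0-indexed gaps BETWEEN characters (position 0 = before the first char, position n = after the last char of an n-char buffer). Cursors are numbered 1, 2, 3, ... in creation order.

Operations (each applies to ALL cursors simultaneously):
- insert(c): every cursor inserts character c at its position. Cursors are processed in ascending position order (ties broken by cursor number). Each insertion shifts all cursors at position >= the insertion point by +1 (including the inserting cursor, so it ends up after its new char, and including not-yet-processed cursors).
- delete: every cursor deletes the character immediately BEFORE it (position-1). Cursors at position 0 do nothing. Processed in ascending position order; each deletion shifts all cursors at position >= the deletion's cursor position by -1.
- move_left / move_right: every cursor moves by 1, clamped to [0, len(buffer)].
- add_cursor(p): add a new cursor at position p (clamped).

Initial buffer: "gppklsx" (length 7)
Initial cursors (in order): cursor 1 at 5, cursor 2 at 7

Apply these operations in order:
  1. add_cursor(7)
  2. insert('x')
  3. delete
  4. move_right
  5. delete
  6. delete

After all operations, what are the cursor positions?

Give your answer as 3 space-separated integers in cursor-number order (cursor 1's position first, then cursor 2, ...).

Answer: 1 1 1

Derivation:
After op 1 (add_cursor(7)): buffer="gppklsx" (len 7), cursors c1@5 c2@7 c3@7, authorship .......
After op 2 (insert('x')): buffer="gppklxsxxx" (len 10), cursors c1@6 c2@10 c3@10, authorship .....1..23
After op 3 (delete): buffer="gppklsx" (len 7), cursors c1@5 c2@7 c3@7, authorship .......
After op 4 (move_right): buffer="gppklsx" (len 7), cursors c1@6 c2@7 c3@7, authorship .......
After op 5 (delete): buffer="gppk" (len 4), cursors c1@4 c2@4 c3@4, authorship ....
After op 6 (delete): buffer="g" (len 1), cursors c1@1 c2@1 c3@1, authorship .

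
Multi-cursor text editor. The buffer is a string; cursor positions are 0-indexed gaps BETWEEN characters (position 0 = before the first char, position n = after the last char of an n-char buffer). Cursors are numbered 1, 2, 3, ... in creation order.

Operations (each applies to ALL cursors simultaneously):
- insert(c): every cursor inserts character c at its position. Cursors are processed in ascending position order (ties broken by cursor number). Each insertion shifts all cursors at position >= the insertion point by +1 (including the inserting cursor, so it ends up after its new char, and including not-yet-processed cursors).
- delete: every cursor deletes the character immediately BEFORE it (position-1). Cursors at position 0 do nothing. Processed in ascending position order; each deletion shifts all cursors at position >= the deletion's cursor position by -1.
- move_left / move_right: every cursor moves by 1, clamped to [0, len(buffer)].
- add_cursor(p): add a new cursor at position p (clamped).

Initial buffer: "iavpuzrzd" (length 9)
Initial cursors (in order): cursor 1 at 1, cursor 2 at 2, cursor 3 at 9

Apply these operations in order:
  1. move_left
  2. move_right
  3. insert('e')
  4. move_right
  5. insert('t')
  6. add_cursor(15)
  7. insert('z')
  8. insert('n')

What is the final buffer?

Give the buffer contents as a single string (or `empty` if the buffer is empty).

Answer: ieatznevtznpuzrzdetzznn

Derivation:
After op 1 (move_left): buffer="iavpuzrzd" (len 9), cursors c1@0 c2@1 c3@8, authorship .........
After op 2 (move_right): buffer="iavpuzrzd" (len 9), cursors c1@1 c2@2 c3@9, authorship .........
After op 3 (insert('e')): buffer="ieaevpuzrzde" (len 12), cursors c1@2 c2@4 c3@12, authorship .1.2.......3
After op 4 (move_right): buffer="ieaevpuzrzde" (len 12), cursors c1@3 c2@5 c3@12, authorship .1.2.......3
After op 5 (insert('t')): buffer="ieatevtpuzrzdet" (len 15), cursors c1@4 c2@7 c3@15, authorship .1.12.2......33
After op 6 (add_cursor(15)): buffer="ieatevtpuzrzdet" (len 15), cursors c1@4 c2@7 c3@15 c4@15, authorship .1.12.2......33
After op 7 (insert('z')): buffer="ieatzevtzpuzrzdetzz" (len 19), cursors c1@5 c2@9 c3@19 c4@19, authorship .1.112.22......3334
After op 8 (insert('n')): buffer="ieatznevtznpuzrzdetzznn" (len 23), cursors c1@6 c2@11 c3@23 c4@23, authorship .1.1112.222......333434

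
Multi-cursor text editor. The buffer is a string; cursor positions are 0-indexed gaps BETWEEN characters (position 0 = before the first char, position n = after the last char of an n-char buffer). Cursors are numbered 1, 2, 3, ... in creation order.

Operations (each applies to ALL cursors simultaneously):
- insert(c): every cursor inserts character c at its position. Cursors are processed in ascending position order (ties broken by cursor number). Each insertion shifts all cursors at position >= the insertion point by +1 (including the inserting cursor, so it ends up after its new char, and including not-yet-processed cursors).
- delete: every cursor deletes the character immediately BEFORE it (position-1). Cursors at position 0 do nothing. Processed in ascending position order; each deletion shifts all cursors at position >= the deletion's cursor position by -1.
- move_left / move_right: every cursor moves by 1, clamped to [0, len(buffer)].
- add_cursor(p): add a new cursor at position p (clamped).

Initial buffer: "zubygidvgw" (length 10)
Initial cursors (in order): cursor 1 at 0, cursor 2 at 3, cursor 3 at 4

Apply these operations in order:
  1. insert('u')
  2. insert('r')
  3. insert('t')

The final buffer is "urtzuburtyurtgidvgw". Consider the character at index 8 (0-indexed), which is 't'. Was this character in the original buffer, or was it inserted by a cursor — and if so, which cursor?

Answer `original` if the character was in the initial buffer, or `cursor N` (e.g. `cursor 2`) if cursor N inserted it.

After op 1 (insert('u')): buffer="uzubuyugidvgw" (len 13), cursors c1@1 c2@5 c3@7, authorship 1...2.3......
After op 2 (insert('r')): buffer="urzuburyurgidvgw" (len 16), cursors c1@2 c2@7 c3@10, authorship 11...22.33......
After op 3 (insert('t')): buffer="urtzuburtyurtgidvgw" (len 19), cursors c1@3 c2@9 c3@13, authorship 111...222.333......
Authorship (.=original, N=cursor N): 1 1 1 . . . 2 2 2 . 3 3 3 . . . . . .
Index 8: author = 2

Answer: cursor 2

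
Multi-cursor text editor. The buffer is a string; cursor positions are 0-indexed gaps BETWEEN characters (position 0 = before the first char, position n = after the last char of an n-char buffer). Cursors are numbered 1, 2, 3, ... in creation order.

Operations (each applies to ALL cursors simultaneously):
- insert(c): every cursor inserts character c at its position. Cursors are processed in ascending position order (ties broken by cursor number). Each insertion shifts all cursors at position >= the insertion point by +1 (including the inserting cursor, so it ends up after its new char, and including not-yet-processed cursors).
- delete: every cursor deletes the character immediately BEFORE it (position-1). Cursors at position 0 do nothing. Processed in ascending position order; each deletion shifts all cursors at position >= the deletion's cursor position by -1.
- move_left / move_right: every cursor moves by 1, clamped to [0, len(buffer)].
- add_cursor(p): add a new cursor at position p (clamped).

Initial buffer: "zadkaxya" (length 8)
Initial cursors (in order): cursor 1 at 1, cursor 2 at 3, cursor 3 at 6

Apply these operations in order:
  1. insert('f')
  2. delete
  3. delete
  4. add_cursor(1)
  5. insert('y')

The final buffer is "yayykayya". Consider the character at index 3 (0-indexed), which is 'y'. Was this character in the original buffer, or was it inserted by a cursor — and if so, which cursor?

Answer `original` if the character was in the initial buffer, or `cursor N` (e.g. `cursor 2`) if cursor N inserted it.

Answer: cursor 4

Derivation:
After op 1 (insert('f')): buffer="zfadfkaxfya" (len 11), cursors c1@2 c2@5 c3@9, authorship .1..2...3..
After op 2 (delete): buffer="zadkaxya" (len 8), cursors c1@1 c2@3 c3@6, authorship ........
After op 3 (delete): buffer="akaya" (len 5), cursors c1@0 c2@1 c3@3, authorship .....
After op 4 (add_cursor(1)): buffer="akaya" (len 5), cursors c1@0 c2@1 c4@1 c3@3, authorship .....
After op 5 (insert('y')): buffer="yayykayya" (len 9), cursors c1@1 c2@4 c4@4 c3@7, authorship 1.24..3..
Authorship (.=original, N=cursor N): 1 . 2 4 . . 3 . .
Index 3: author = 4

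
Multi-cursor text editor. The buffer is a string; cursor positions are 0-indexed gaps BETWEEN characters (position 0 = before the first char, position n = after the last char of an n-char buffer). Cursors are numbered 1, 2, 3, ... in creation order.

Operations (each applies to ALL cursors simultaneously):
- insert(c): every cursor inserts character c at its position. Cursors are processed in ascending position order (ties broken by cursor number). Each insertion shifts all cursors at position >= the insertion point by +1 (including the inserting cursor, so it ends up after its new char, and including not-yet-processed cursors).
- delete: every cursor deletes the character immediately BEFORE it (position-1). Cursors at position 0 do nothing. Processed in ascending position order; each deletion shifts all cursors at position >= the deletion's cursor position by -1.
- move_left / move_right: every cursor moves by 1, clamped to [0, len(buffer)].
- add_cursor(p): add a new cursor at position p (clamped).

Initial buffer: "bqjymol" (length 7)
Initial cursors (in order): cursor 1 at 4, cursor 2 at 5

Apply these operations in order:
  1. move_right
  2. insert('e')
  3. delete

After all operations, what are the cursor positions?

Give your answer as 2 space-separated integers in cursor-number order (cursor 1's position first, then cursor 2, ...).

Answer: 5 6

Derivation:
After op 1 (move_right): buffer="bqjymol" (len 7), cursors c1@5 c2@6, authorship .......
After op 2 (insert('e')): buffer="bqjymeoel" (len 9), cursors c1@6 c2@8, authorship .....1.2.
After op 3 (delete): buffer="bqjymol" (len 7), cursors c1@5 c2@6, authorship .......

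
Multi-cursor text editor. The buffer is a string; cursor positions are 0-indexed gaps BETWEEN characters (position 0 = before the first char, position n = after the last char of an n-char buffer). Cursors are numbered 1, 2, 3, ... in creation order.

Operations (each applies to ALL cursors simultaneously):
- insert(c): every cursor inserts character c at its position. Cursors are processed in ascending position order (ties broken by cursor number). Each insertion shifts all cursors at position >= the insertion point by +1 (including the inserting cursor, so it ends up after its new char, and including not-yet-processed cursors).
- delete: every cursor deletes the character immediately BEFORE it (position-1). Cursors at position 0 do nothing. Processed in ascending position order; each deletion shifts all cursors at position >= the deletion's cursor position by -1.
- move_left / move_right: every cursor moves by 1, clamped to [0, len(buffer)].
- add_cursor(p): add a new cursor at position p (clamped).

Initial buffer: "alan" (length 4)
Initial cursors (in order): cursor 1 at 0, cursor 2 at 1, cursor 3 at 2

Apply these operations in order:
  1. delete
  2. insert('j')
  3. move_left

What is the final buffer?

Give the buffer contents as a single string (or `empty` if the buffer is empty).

After op 1 (delete): buffer="an" (len 2), cursors c1@0 c2@0 c3@0, authorship ..
After op 2 (insert('j')): buffer="jjjan" (len 5), cursors c1@3 c2@3 c3@3, authorship 123..
After op 3 (move_left): buffer="jjjan" (len 5), cursors c1@2 c2@2 c3@2, authorship 123..

Answer: jjjan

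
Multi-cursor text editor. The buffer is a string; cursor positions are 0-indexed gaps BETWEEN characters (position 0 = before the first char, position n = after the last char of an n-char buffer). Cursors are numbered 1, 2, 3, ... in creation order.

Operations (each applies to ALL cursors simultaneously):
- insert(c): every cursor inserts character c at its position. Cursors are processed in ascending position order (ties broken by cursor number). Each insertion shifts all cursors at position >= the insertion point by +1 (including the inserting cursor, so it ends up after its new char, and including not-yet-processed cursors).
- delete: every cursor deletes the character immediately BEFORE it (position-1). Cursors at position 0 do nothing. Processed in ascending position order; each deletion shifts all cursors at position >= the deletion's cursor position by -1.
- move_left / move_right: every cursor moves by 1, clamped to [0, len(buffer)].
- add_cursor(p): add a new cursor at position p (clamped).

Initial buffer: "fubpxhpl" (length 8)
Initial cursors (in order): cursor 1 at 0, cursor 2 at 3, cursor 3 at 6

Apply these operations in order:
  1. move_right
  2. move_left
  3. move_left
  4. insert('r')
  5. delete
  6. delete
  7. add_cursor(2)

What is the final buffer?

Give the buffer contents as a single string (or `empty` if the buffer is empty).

Answer: fbphpl

Derivation:
After op 1 (move_right): buffer="fubpxhpl" (len 8), cursors c1@1 c2@4 c3@7, authorship ........
After op 2 (move_left): buffer="fubpxhpl" (len 8), cursors c1@0 c2@3 c3@6, authorship ........
After op 3 (move_left): buffer="fubpxhpl" (len 8), cursors c1@0 c2@2 c3@5, authorship ........
After op 4 (insert('r')): buffer="rfurbpxrhpl" (len 11), cursors c1@1 c2@4 c3@8, authorship 1..2...3...
After op 5 (delete): buffer="fubpxhpl" (len 8), cursors c1@0 c2@2 c3@5, authorship ........
After op 6 (delete): buffer="fbphpl" (len 6), cursors c1@0 c2@1 c3@3, authorship ......
After op 7 (add_cursor(2)): buffer="fbphpl" (len 6), cursors c1@0 c2@1 c4@2 c3@3, authorship ......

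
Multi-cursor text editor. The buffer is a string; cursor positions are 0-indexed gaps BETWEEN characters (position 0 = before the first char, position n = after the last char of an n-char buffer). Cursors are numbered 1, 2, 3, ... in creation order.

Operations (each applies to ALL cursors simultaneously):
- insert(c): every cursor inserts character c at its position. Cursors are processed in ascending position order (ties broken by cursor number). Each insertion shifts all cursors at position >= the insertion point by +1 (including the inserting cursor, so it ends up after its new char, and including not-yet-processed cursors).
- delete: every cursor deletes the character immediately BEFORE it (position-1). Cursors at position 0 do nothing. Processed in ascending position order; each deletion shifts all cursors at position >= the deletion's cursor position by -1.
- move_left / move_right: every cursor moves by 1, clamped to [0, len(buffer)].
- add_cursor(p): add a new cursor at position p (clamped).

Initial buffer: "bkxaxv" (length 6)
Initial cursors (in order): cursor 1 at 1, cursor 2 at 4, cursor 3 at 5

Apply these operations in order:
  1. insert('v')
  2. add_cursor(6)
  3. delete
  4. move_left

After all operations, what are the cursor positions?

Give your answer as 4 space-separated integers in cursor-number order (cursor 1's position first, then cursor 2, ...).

Answer: 0 2 3 2

Derivation:
After op 1 (insert('v')): buffer="bvkxavxvv" (len 9), cursors c1@2 c2@6 c3@8, authorship .1...2.3.
After op 2 (add_cursor(6)): buffer="bvkxavxvv" (len 9), cursors c1@2 c2@6 c4@6 c3@8, authorship .1...2.3.
After op 3 (delete): buffer="bkxxv" (len 5), cursors c1@1 c2@3 c4@3 c3@4, authorship .....
After op 4 (move_left): buffer="bkxxv" (len 5), cursors c1@0 c2@2 c4@2 c3@3, authorship .....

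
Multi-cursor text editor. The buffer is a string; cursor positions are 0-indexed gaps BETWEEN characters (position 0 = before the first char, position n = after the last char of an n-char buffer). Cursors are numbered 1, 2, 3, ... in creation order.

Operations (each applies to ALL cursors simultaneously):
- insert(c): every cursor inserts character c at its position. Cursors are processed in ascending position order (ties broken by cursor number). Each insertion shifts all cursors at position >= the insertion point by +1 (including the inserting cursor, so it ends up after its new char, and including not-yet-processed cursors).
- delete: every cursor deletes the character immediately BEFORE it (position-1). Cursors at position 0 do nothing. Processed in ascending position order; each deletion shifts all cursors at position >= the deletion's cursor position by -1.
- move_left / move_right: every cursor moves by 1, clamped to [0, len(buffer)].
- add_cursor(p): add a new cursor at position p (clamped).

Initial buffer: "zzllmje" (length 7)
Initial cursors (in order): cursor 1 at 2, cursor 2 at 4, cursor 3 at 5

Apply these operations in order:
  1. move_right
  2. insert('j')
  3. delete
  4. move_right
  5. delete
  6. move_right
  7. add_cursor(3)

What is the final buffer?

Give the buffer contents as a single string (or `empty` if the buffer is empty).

After op 1 (move_right): buffer="zzllmje" (len 7), cursors c1@3 c2@5 c3@6, authorship .......
After op 2 (insert('j')): buffer="zzljlmjjje" (len 10), cursors c1@4 c2@7 c3@9, authorship ...1..2.3.
After op 3 (delete): buffer="zzllmje" (len 7), cursors c1@3 c2@5 c3@6, authorship .......
After op 4 (move_right): buffer="zzllmje" (len 7), cursors c1@4 c2@6 c3@7, authorship .......
After op 5 (delete): buffer="zzlm" (len 4), cursors c1@3 c2@4 c3@4, authorship ....
After op 6 (move_right): buffer="zzlm" (len 4), cursors c1@4 c2@4 c3@4, authorship ....
After op 7 (add_cursor(3)): buffer="zzlm" (len 4), cursors c4@3 c1@4 c2@4 c3@4, authorship ....

Answer: zzlm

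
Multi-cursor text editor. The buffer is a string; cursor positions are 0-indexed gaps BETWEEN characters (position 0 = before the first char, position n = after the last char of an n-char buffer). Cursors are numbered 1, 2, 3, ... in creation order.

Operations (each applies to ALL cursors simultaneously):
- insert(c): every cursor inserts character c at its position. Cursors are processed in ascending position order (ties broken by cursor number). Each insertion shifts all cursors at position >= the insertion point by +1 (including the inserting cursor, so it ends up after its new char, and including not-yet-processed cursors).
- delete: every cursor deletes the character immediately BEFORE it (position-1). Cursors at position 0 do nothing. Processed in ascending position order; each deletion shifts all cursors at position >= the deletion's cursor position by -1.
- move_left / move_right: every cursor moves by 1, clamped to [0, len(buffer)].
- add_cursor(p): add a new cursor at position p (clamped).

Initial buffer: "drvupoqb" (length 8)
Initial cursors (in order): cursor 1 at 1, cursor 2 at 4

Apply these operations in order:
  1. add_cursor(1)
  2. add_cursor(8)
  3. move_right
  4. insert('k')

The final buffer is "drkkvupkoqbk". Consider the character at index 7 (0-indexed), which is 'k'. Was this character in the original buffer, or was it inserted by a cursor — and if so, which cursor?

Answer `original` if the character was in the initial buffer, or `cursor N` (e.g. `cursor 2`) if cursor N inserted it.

After op 1 (add_cursor(1)): buffer="drvupoqb" (len 8), cursors c1@1 c3@1 c2@4, authorship ........
After op 2 (add_cursor(8)): buffer="drvupoqb" (len 8), cursors c1@1 c3@1 c2@4 c4@8, authorship ........
After op 3 (move_right): buffer="drvupoqb" (len 8), cursors c1@2 c3@2 c2@5 c4@8, authorship ........
After op 4 (insert('k')): buffer="drkkvupkoqbk" (len 12), cursors c1@4 c3@4 c2@8 c4@12, authorship ..13...2...4
Authorship (.=original, N=cursor N): . . 1 3 . . . 2 . . . 4
Index 7: author = 2

Answer: cursor 2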